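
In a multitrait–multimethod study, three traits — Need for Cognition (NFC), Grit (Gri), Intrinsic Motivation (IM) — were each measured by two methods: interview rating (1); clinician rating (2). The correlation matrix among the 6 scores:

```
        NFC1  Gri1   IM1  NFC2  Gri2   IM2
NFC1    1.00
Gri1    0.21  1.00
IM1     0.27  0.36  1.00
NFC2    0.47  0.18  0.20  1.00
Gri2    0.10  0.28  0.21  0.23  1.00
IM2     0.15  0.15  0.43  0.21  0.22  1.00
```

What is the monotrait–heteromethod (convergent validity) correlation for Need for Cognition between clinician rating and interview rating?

Same trait (NFC), different methods: r(NFC2, NFC1) = 0.47.

0.47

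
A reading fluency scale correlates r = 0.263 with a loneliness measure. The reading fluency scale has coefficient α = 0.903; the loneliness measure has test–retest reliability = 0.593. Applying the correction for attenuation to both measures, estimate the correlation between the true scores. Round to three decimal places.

0.359

r_true = r_obs / √(r_xx · r_yy) = 0.263 / √(0.903 × 0.593) = 0.263 / √0.535479 = 0.263 / 0.7318 ≈ 0.359.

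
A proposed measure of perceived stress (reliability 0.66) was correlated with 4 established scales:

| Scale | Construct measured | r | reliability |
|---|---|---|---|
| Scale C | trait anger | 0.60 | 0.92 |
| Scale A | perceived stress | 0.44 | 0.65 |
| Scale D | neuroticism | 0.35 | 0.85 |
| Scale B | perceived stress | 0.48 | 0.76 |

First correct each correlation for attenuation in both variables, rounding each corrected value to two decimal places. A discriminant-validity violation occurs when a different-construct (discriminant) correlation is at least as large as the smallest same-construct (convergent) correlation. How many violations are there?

1

Disattenuated r (r / √(r_scale · r_new)):
  Scale C (disc): 0.60 / √(0.92·0.66) = 0.77
  Scale A (conv): 0.44 / √(0.65·0.66) = 0.67
  Scale D (disc): 0.35 / √(0.85·0.66) = 0.47
  Scale B (conv): 0.48 / √(0.76·0.66) = 0.68
Smallest convergent = 0.67. Discriminant values: 0.77, 0.47; count ≥ 0.67 → 1.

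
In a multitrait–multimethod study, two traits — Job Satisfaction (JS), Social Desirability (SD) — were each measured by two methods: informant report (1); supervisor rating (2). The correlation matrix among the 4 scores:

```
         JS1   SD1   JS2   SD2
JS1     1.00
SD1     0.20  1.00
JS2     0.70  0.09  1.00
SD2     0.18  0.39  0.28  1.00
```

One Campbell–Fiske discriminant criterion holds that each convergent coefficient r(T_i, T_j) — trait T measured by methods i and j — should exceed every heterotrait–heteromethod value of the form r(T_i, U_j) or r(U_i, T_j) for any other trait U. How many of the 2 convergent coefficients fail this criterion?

0

Convergent coefficients and their comparison sets:
JS (methods 1·2): 0.70 vs {0.18, 0.09} → pass.
SD (methods 1·2): 0.39 vs {0.09, 0.18} → pass.
0 of 2 fail.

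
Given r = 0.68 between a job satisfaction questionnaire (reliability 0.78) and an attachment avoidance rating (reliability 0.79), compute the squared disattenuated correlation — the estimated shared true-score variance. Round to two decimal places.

0.75

Disattenuated r = 0.68 / √(0.78 × 0.79) = 0.68 / 0.7850 = 0.8662.
Shared true-score variance = 0.8662² = 0.7503 ≈ 0.75.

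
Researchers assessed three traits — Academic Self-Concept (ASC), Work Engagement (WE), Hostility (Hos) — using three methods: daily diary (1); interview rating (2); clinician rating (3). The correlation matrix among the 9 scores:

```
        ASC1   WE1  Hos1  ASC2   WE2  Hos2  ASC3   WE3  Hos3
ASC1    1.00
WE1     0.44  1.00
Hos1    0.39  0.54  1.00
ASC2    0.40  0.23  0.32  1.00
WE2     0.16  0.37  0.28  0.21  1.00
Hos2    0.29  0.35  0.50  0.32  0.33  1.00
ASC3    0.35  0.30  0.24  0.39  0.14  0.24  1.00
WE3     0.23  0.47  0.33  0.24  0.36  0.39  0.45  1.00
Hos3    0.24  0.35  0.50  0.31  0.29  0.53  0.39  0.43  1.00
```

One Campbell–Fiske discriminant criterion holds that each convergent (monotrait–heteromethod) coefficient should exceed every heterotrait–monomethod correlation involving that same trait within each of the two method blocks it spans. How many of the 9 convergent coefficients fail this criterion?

Checking each validity diagonal entry against its comparison values:
ASC (methods 1·2): 0.40 vs {0.44, 0.21, 0.39, 0.32} → fail.
ASC (methods 1·3): 0.35 vs {0.44, 0.45, 0.39, 0.39} → fail.
ASC (methods 2·3): 0.39 vs {0.21, 0.45, 0.32, 0.39} → fail.
WE (methods 1·2): 0.37 vs {0.44, 0.21, 0.54, 0.33} → fail.
WE (methods 1·3): 0.47 vs {0.44, 0.45, 0.54, 0.43} → fail.
WE (methods 2·3): 0.36 vs {0.21, 0.45, 0.33, 0.43} → fail.
Hos (methods 1·2): 0.50 vs {0.39, 0.32, 0.54, 0.33} → fail.
Hos (methods 1·3): 0.50 vs {0.39, 0.39, 0.54, 0.43} → fail.
Hos (methods 2·3): 0.53 vs {0.32, 0.39, 0.33, 0.43} → pass.
8 of 9 fail.

8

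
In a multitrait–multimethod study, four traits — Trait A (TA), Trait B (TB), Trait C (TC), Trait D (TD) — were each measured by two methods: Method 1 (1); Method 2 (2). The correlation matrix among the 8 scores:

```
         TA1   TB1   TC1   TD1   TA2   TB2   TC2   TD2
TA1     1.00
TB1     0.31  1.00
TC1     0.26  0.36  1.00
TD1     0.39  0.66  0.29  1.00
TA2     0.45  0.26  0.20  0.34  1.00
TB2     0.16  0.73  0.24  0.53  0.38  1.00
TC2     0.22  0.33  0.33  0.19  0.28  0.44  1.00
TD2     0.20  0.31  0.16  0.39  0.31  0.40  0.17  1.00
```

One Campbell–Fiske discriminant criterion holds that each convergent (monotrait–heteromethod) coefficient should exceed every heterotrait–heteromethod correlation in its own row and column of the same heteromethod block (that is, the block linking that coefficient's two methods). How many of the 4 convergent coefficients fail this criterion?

2

Checking each validity diagonal entry against its comparison values:
TA (methods 1·2): 0.45 vs {0.16, 0.26, 0.22, 0.20, 0.20, 0.34} → pass.
TB (methods 1·2): 0.73 vs {0.26, 0.16, 0.33, 0.24, 0.31, 0.53} → pass.
TC (methods 1·2): 0.33 vs {0.20, 0.22, 0.24, 0.33, 0.16, 0.19} → fail.
TD (methods 1·2): 0.39 vs {0.34, 0.20, 0.53, 0.31, 0.19, 0.16} → fail.
2 of 4 fail.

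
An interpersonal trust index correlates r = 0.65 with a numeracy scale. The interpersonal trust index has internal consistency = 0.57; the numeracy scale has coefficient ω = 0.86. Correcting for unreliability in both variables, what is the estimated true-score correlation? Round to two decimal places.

r_true = r_obs / √(r_xx · r_yy) = 0.65 / √(0.57 × 0.86) = 0.65 / √0.4902 = 0.65 / 0.7001 ≈ 0.93.

0.93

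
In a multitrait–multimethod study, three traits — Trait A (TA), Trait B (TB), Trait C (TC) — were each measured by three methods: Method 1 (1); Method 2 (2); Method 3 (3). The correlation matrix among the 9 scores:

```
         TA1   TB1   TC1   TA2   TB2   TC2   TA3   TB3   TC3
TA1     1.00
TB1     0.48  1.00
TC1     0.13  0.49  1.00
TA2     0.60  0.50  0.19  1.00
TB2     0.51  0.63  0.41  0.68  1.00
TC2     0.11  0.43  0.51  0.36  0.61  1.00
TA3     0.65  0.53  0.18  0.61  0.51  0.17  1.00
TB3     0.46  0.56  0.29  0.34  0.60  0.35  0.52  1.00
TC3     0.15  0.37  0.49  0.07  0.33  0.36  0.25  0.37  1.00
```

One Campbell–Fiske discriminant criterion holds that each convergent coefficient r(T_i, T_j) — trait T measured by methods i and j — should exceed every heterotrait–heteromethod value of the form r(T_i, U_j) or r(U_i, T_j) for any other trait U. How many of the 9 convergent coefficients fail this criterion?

Each convergent coefficient versus the relevant comparison correlations:
TA (methods 1·2): 0.60 vs {0.51, 0.50, 0.11, 0.19} → pass.
TA (methods 1·3): 0.65 vs {0.46, 0.53, 0.15, 0.18} → pass.
TA (methods 2·3): 0.61 vs {0.34, 0.51, 0.07, 0.17} → pass.
TB (methods 1·2): 0.63 vs {0.50, 0.51, 0.43, 0.41} → pass.
TB (methods 1·3): 0.56 vs {0.53, 0.46, 0.37, 0.29} → pass.
TB (methods 2·3): 0.60 vs {0.51, 0.34, 0.33, 0.35} → pass.
TC (methods 1·2): 0.51 vs {0.19, 0.11, 0.41, 0.43} → pass.
TC (methods 1·3): 0.49 vs {0.18, 0.15, 0.29, 0.37} → pass.
TC (methods 2·3): 0.36 vs {0.17, 0.07, 0.35, 0.33} → pass.
0 of 9 fail.

0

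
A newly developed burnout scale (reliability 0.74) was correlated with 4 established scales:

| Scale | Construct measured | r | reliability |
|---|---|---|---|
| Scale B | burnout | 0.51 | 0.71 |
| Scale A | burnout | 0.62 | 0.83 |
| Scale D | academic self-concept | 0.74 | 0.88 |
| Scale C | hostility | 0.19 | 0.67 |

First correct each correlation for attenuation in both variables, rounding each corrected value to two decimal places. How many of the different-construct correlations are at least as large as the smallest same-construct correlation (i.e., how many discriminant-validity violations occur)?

Disattenuated r (r / √(r_scale · r_new)):
  Scale B (conv): 0.51 / √(0.71·0.74) = 0.70
  Scale A (conv): 0.62 / √(0.83·0.74) = 0.79
  Scale D (disc): 0.74 / √(0.88·0.74) = 0.92
  Scale C (disc): 0.19 / √(0.67·0.74) = 0.27
Smallest convergent = 0.70. Discriminant values: 0.92, 0.27; count ≥ 0.70 → 1.

1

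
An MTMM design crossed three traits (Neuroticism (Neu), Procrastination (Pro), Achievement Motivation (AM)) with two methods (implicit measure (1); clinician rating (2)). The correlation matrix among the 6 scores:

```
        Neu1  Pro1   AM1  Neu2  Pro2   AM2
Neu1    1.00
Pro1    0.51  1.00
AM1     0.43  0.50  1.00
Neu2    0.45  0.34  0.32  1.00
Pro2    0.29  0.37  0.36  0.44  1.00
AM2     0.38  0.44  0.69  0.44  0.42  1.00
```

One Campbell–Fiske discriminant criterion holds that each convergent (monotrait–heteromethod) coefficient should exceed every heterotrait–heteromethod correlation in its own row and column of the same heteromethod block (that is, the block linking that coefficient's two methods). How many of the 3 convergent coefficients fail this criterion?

1

Convergent coefficients and their comparison sets:
Neu (methods 1·2): 0.45 vs {0.29, 0.34, 0.38, 0.32} → pass.
Pro (methods 1·2): 0.37 vs {0.34, 0.29, 0.44, 0.36} → fail.
AM (methods 1·2): 0.69 vs {0.32, 0.38, 0.36, 0.44} → pass.
1 of 3 fail.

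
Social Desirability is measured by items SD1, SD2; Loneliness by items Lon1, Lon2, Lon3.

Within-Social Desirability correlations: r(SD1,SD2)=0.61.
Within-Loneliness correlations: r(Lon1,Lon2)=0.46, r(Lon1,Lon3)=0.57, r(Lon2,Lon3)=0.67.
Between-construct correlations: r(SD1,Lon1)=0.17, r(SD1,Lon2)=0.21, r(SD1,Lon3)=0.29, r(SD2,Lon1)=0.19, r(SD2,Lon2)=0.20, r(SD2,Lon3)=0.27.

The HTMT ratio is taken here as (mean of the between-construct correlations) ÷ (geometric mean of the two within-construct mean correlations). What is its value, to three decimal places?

0.377

Mean between = 1.33/6 = 0.2217.
Mean within-SD = 0.61/1 = 0.6100; mean within-Lon = 1.70/3 = 0.5667.
Geometric mean = √(0.6100 × 0.5667) = 0.5880.
HTMT = 0.2217 / 0.5880 = 0.377.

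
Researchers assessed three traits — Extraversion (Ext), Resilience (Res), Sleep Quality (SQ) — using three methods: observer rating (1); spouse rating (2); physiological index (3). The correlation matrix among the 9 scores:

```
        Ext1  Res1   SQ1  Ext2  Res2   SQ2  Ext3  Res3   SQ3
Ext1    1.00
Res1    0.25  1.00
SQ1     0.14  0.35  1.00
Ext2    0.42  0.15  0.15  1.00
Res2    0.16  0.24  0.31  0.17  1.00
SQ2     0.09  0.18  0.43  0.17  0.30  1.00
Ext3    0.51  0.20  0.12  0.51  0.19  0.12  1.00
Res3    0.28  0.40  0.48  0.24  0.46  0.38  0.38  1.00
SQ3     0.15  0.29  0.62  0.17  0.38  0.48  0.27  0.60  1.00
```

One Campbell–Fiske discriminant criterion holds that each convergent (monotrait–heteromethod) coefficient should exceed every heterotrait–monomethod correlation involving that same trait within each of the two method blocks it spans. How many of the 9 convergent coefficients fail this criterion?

Checking each validity diagonal entry against its comparison values:
Ext (methods 1·2): 0.42 vs {0.25, 0.17, 0.14, 0.17} → pass.
Ext (methods 1·3): 0.51 vs {0.25, 0.38, 0.14, 0.27} → pass.
Ext (methods 2·3): 0.51 vs {0.17, 0.38, 0.17, 0.27} → pass.
Res (methods 1·2): 0.24 vs {0.25, 0.17, 0.35, 0.30} → fail.
Res (methods 1·3): 0.40 vs {0.25, 0.38, 0.35, 0.60} → fail.
Res (methods 2·3): 0.46 vs {0.17, 0.38, 0.30, 0.60} → fail.
SQ (methods 1·2): 0.43 vs {0.14, 0.17, 0.35, 0.30} → pass.
SQ (methods 1·3): 0.62 vs {0.14, 0.27, 0.35, 0.60} → pass.
SQ (methods 2·3): 0.48 vs {0.17, 0.27, 0.30, 0.60} → fail.
4 of 9 fail.

4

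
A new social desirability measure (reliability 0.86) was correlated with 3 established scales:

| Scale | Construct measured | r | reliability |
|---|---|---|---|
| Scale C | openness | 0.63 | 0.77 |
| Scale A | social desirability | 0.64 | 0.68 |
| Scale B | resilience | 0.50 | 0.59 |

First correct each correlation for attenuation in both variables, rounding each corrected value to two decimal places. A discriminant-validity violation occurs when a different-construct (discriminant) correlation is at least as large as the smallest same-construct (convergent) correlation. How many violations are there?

0

Disattenuated r (r / √(r_scale · r_new)):
  Scale C (disc): 0.63 / √(0.77·0.86) = 0.77
  Scale A (conv): 0.64 / √(0.68·0.86) = 0.84
  Scale B (disc): 0.50 / √(0.59·0.86) = 0.70
Smallest convergent = 0.84. Discriminant values: 0.77, 0.70; count ≥ 0.84 → 0.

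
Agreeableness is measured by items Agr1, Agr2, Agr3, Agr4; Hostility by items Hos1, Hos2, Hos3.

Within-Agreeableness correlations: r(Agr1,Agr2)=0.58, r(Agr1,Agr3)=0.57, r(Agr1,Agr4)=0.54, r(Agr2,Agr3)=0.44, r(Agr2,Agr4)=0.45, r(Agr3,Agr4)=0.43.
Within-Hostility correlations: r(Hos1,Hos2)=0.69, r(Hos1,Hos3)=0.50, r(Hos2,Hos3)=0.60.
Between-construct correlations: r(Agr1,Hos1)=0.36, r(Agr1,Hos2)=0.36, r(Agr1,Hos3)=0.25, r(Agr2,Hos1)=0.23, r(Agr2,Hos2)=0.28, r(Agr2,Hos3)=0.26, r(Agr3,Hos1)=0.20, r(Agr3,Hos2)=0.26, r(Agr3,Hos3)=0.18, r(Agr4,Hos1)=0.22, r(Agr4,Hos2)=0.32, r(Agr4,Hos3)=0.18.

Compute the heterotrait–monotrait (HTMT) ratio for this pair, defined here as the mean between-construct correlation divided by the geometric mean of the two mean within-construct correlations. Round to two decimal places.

Mean between = 3.10/12 = 0.2583.
Mean within-Agr = 3.01/6 = 0.5017; mean within-Hos = 1.79/3 = 0.5967.
Geometric mean = √(0.5017 × 0.5967) = 0.5471.
HTMT = 0.2583 / 0.5471 = 0.47.

0.47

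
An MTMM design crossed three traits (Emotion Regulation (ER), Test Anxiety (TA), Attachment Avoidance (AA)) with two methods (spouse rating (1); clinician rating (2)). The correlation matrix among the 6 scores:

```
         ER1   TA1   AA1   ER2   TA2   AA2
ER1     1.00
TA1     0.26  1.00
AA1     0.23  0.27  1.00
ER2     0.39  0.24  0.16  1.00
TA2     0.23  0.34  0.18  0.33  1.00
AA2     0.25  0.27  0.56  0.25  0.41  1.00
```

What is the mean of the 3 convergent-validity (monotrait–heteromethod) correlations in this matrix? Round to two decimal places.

0.43

Convergent values: 0.39, 0.34, 0.56; mean = 1.29/3 = 0.43.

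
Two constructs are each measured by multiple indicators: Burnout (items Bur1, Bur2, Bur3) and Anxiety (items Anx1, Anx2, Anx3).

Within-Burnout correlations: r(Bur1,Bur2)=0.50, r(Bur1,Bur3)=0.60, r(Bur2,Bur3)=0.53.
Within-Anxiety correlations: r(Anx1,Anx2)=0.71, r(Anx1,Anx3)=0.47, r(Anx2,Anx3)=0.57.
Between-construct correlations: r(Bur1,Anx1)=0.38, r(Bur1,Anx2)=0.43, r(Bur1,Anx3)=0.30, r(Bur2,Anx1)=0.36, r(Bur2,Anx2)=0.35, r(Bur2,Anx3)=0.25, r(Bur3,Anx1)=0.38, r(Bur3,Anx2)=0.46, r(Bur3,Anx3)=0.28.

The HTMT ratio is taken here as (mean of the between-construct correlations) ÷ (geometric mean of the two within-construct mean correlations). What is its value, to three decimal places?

Mean between = 3.19/9 = 0.3544.
Mean within-Bur = 1.63/3 = 0.5433; mean within-Anx = 1.75/3 = 0.5833.
Geometric mean = √(0.5433 × 0.5833) = 0.5629.
HTMT = 0.3544 / 0.5629 = 0.630.

0.630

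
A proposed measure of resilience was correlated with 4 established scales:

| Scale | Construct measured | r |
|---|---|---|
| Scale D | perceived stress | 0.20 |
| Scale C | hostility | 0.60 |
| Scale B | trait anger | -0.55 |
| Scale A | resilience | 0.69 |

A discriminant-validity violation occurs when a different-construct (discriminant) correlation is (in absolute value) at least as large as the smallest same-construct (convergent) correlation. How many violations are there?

0

Convergent (same construct = resilience): Scale A.
Smallest convergent = 0.69. Discriminant |r|: 0.20, 0.60, 0.55; count ≥ 0.69 → 0.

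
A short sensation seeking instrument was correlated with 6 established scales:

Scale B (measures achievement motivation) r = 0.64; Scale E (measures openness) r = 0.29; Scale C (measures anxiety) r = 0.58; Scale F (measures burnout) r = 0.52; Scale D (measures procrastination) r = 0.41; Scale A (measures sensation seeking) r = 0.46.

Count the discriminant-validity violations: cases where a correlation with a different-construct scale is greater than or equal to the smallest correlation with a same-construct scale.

Convergent (same construct = sensation seeking): Scale A.
Smallest convergent = 0.46. Discriminant values: 0.64, 0.29, 0.58, 0.52, 0.41; count ≥ 0.46 → 3.

3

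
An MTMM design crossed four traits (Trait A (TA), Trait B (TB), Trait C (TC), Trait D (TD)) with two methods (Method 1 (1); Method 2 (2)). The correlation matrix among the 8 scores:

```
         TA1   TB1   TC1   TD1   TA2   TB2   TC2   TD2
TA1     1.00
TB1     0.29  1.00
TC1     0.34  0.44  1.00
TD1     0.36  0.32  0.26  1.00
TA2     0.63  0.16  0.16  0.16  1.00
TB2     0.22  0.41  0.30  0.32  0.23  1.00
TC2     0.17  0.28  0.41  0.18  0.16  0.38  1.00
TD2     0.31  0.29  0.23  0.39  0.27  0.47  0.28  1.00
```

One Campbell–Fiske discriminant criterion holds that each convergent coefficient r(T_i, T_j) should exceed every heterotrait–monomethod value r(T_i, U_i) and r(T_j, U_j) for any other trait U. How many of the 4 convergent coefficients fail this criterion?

3

Each convergent coefficient versus the relevant comparison correlations:
TA (methods 1·2): 0.63 vs {0.29, 0.23, 0.34, 0.16, 0.36, 0.27} → pass.
TB (methods 1·2): 0.41 vs {0.29, 0.23, 0.44, 0.38, 0.32, 0.47} → fail.
TC (methods 1·2): 0.41 vs {0.34, 0.16, 0.44, 0.38, 0.26, 0.28} → fail.
TD (methods 1·2): 0.39 vs {0.36, 0.27, 0.32, 0.47, 0.26, 0.28} → fail.
3 of 4 fail.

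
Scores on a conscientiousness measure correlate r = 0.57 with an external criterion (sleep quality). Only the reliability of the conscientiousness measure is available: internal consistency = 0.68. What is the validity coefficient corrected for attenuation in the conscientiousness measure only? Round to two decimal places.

0.69

Single correction: r_c = r_obs / √r_xx = 0.57 / √0.68 = 0.57 / 0.8246 ≈ 0.69.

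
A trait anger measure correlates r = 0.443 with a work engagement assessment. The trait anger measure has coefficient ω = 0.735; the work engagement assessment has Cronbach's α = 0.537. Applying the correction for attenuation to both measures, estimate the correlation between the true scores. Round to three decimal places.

0.705

r_true = r_obs / √(r_xx · r_yy) = 0.443 / √(0.735 × 0.537) = 0.443 / √0.394695 = 0.443 / 0.6282 ≈ 0.705.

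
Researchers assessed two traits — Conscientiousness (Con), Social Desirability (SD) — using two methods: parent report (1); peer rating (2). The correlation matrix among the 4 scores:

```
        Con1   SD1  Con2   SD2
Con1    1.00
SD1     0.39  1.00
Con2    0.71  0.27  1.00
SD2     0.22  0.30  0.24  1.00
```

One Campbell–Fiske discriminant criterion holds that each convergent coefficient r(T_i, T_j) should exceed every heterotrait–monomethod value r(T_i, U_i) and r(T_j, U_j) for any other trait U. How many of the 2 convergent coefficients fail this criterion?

1

Each convergent coefficient versus the relevant comparison correlations:
Con (methods 1·2): 0.71 vs {0.39, 0.24} → pass.
SD (methods 1·2): 0.30 vs {0.39, 0.24} → fail.
1 of 2 fail.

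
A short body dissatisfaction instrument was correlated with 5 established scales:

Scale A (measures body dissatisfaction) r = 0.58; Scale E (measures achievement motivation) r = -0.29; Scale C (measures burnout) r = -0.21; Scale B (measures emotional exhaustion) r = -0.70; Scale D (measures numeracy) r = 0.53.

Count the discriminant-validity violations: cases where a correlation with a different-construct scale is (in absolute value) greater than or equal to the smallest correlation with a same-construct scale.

Convergent (same construct = body dissatisfaction): Scale A.
Smallest convergent = 0.58. Discriminant |r|: 0.29, 0.21, 0.70, 0.53; count ≥ 0.58 → 1.

1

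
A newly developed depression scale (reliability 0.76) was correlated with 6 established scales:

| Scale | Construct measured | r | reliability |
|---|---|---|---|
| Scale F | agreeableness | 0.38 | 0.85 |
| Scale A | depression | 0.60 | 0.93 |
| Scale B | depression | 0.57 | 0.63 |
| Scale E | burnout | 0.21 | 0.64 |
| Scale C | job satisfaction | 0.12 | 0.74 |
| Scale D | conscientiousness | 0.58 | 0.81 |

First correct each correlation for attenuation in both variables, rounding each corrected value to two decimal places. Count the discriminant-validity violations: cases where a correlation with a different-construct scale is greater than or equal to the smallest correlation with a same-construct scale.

Disattenuated r (r / √(r_scale · r_new)):
  Scale F (disc): 0.38 / √(0.85·0.76) = 0.47
  Scale A (conv): 0.60 / √(0.93·0.76) = 0.71
  Scale B (conv): 0.57 / √(0.63·0.76) = 0.82
  Scale E (disc): 0.21 / √(0.64·0.76) = 0.30
  Scale C (disc): 0.12 / √(0.74·0.76) = 0.16
  Scale D (disc): 0.58 / √(0.81·0.76) = 0.74
Smallest convergent = 0.71. Discriminant values: 0.47, 0.30, 0.16, 0.74; count ≥ 0.71 → 1.

1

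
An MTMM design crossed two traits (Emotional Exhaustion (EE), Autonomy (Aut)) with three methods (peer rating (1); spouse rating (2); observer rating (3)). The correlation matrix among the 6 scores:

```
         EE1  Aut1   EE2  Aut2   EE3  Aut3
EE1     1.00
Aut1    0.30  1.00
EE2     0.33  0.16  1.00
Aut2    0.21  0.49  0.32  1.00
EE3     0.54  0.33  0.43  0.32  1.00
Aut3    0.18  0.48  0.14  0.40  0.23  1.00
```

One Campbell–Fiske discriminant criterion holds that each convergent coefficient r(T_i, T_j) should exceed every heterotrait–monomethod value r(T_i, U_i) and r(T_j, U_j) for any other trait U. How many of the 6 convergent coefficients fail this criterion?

Convergent coefficients and their comparison sets:
EE (methods 1·2): 0.33 vs {0.30, 0.32} → pass.
EE (methods 1·3): 0.54 vs {0.30, 0.23} → pass.
EE (methods 2·3): 0.43 vs {0.32, 0.23} → pass.
Aut (methods 1·2): 0.49 vs {0.30, 0.32} → pass.
Aut (methods 1·3): 0.48 vs {0.30, 0.23} → pass.
Aut (methods 2·3): 0.40 vs {0.32, 0.23} → pass.
0 of 6 fail.

0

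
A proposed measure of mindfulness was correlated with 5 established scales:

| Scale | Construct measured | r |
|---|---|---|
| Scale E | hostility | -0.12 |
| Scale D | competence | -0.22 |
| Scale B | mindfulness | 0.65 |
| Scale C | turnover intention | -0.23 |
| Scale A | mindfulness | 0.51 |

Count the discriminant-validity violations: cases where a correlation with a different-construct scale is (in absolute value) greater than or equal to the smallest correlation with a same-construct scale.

0

Convergent (same construct = mindfulness): Scale B, Scale A.
Smallest convergent = 0.51. Discriminant |r|: 0.12, 0.22, 0.23; count ≥ 0.51 → 0.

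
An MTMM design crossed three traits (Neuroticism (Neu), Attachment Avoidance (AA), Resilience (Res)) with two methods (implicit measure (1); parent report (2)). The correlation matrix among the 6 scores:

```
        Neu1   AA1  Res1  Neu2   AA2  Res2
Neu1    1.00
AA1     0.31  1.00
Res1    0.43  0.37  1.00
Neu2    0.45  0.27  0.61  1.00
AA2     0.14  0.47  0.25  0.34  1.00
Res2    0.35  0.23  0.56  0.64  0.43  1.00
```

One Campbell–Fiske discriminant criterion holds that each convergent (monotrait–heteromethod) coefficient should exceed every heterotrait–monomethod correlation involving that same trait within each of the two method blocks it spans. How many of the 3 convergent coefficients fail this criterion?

2

Checking each validity diagonal entry against its comparison values:
Neu (methods 1·2): 0.45 vs {0.31, 0.34, 0.43, 0.64} → fail.
AA (methods 1·2): 0.47 vs {0.31, 0.34, 0.37, 0.43} → pass.
Res (methods 1·2): 0.56 vs {0.43, 0.64, 0.37, 0.43} → fail.
2 of 3 fail.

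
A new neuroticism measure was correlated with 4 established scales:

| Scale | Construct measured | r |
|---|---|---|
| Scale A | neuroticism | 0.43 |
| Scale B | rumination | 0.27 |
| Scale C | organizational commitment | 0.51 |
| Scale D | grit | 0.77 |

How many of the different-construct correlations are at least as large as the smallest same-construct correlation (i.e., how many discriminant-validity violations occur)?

2

Convergent (same construct = neuroticism): Scale A.
Smallest convergent = 0.43. Discriminant values: 0.27, 0.51, 0.77; count ≥ 0.43 → 2.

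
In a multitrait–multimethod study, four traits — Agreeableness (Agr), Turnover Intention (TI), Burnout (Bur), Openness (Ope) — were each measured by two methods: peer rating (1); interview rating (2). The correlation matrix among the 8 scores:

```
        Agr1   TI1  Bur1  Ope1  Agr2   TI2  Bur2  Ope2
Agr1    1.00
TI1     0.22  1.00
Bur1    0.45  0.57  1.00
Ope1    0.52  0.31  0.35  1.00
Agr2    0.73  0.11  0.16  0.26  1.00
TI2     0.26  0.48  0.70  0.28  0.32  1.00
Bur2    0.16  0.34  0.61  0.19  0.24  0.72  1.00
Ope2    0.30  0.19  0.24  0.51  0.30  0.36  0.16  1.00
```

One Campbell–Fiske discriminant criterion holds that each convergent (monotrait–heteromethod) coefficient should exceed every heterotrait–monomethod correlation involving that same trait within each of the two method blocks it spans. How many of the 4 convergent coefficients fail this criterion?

Convergent coefficients and their comparison sets:
Agr (methods 1·2): 0.73 vs {0.22, 0.32, 0.45, 0.24, 0.52, 0.30} → pass.
TI (methods 1·2): 0.48 vs {0.22, 0.32, 0.57, 0.72, 0.31, 0.36} → fail.
Bur (methods 1·2): 0.61 vs {0.45, 0.24, 0.57, 0.72, 0.35, 0.16} → fail.
Ope (methods 1·2): 0.51 vs {0.52, 0.30, 0.31, 0.36, 0.35, 0.16} → fail.
3 of 4 fail.

3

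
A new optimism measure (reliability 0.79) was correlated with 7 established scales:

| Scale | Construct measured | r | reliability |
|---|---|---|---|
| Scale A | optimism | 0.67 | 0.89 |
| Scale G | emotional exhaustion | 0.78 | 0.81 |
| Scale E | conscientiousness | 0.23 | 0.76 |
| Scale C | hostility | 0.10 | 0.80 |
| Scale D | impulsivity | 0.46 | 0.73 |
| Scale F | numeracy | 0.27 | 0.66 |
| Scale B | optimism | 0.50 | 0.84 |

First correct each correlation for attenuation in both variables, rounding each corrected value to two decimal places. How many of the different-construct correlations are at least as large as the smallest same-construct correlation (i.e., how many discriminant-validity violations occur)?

Disattenuated r (r / √(r_scale · r_new)):
  Scale A (conv): 0.67 / √(0.89·0.79) = 0.80
  Scale G (disc): 0.78 / √(0.81·0.79) = 0.98
  Scale E (disc): 0.23 / √(0.76·0.79) = 0.30
  Scale C (disc): 0.10 / √(0.80·0.79) = 0.13
  Scale D (disc): 0.46 / √(0.73·0.79) = 0.61
  Scale F (disc): 0.27 / √(0.66·0.79) = 0.37
  Scale B (conv): 0.50 / √(0.84·0.79) = 0.61
Smallest convergent = 0.61. Discriminant values: 0.98, 0.30, 0.13, 0.61, 0.37; count ≥ 0.61 → 2.

2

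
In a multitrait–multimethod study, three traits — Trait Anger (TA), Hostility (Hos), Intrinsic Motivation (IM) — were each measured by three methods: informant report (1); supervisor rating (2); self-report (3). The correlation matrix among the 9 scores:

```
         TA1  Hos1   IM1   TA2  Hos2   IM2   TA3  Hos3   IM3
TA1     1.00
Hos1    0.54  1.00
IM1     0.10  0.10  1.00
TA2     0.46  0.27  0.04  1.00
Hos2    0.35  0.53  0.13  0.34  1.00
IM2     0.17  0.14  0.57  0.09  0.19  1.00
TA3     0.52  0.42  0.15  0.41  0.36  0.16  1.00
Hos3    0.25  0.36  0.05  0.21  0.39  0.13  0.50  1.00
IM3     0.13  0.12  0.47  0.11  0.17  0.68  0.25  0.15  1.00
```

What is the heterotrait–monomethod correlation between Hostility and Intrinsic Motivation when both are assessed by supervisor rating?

Different traits, same method: r(Hos2, IM2) = 0.19.

0.19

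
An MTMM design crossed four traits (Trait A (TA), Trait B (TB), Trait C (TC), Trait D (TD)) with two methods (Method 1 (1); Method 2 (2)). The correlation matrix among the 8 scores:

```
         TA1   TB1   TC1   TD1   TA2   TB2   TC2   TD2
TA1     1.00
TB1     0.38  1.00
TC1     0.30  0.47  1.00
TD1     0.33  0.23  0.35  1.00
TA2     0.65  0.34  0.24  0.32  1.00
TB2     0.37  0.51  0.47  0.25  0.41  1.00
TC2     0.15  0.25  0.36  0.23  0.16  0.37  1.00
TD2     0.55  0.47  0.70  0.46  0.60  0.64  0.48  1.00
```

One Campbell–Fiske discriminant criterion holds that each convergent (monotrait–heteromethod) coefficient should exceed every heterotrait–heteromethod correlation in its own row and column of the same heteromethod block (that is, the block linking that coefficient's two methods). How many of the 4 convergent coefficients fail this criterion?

Convergent coefficients and their comparison sets:
TA (methods 1·2): 0.65 vs {0.37, 0.34, 0.15, 0.24, 0.55, 0.32} → pass.
TB (methods 1·2): 0.51 vs {0.34, 0.37, 0.25, 0.47, 0.47, 0.25} → pass.
TC (methods 1·2): 0.36 vs {0.24, 0.15, 0.47, 0.25, 0.70, 0.23} → fail.
TD (methods 1·2): 0.46 vs {0.32, 0.55, 0.25, 0.47, 0.23, 0.70} → fail.
2 of 4 fail.

2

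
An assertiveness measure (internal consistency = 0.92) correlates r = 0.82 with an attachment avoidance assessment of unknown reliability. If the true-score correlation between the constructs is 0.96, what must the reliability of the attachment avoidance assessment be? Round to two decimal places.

0.79

r_true = r_obs / √(r_xx · r_yy) ⇒ 0.96 = 0.82 / √(0.92 · r_yy).
√(0.92 · r_yy) = 0.82 / 0.96 = 0.8542; 0.92 · r_yy = 0.7297; r_yy = 0.7297 / 0.92 ≈ 0.79.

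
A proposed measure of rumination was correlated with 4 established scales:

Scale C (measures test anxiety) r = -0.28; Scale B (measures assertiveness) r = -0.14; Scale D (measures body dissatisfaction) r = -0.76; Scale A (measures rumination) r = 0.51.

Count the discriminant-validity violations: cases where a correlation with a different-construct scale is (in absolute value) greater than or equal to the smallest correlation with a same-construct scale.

1

Convergent (same construct = rumination): Scale A.
Smallest convergent = 0.51. Discriminant |r|: 0.28, 0.14, 0.76; count ≥ 0.51 → 1.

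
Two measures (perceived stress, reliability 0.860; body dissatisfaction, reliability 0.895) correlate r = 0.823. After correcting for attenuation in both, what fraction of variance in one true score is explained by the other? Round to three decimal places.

0.880

Disattenuated r = 0.823 / √(0.860 × 0.895) = 0.823 / 0.8773 = 0.9381.
Shared true-score variance = 0.9381² = 0.8800 ≈ 0.880.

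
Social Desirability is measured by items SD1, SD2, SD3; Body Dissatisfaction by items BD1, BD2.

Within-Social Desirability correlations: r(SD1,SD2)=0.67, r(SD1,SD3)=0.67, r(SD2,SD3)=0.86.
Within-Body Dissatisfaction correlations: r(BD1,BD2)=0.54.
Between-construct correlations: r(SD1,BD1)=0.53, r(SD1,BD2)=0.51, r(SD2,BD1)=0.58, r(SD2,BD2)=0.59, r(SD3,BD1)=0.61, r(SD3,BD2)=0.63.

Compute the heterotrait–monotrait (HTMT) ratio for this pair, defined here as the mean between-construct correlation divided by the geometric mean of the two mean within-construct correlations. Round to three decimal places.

Mean heterotrait r = 3.45/6 = 0.5750.
Mean within-SD = 2.20/3 = 0.7333; mean within-BD = 0.54/1 = 0.5400.
Geometric mean = √(0.7333 × 0.5400) = 0.6293.
HTMT = 0.5750 / 0.6293 = 0.914.

0.914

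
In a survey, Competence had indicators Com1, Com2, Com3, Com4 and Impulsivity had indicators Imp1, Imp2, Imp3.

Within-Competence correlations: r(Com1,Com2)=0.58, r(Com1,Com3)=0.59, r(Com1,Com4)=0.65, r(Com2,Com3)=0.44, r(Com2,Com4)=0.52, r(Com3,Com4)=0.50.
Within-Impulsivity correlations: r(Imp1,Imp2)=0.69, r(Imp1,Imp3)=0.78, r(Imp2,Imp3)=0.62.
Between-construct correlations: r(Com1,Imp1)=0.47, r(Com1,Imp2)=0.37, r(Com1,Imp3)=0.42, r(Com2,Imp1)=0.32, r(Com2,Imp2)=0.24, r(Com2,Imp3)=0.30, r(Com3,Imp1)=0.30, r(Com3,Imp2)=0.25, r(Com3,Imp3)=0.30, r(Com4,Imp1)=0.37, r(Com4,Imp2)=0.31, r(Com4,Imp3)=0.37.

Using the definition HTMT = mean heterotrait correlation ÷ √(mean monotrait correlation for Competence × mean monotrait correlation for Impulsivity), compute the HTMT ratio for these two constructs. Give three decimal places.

0.543

Between-construct mean = 4.02/12 = 0.3350.
Mean within-Com = 3.28/6 = 0.5467; mean within-Imp = 2.09/3 = 0.6967.
Geometric mean = √(0.5467 × 0.6967) = 0.6172.
HTMT = 0.3350 / 0.6172 = 0.543.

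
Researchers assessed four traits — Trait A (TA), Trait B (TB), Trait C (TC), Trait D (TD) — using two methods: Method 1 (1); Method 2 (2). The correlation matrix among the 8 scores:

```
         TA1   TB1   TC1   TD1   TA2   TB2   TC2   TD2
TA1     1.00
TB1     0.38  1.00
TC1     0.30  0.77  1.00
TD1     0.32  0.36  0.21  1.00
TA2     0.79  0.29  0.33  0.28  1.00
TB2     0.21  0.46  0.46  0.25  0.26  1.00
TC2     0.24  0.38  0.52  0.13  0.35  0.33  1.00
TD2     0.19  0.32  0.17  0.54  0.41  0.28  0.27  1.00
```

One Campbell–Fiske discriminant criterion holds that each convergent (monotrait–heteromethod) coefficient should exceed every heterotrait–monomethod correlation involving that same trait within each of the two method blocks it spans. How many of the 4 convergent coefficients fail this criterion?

2

Checking each validity diagonal entry against its comparison values:
TA (methods 1·2): 0.79 vs {0.38, 0.26, 0.30, 0.35, 0.32, 0.41} → pass.
TB (methods 1·2): 0.46 vs {0.38, 0.26, 0.77, 0.33, 0.36, 0.28} → fail.
TC (methods 1·2): 0.52 vs {0.30, 0.35, 0.77, 0.33, 0.21, 0.27} → fail.
TD (methods 1·2): 0.54 vs {0.32, 0.41, 0.36, 0.28, 0.21, 0.27} → pass.
2 of 4 fail.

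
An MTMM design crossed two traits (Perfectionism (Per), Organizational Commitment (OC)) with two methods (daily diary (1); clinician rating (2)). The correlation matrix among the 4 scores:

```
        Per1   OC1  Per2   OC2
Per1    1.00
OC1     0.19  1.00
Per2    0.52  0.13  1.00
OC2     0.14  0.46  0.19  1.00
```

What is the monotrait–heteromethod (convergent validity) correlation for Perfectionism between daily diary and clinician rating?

0.52

Same trait (Per), different methods: r(Per1, Per2) = 0.52.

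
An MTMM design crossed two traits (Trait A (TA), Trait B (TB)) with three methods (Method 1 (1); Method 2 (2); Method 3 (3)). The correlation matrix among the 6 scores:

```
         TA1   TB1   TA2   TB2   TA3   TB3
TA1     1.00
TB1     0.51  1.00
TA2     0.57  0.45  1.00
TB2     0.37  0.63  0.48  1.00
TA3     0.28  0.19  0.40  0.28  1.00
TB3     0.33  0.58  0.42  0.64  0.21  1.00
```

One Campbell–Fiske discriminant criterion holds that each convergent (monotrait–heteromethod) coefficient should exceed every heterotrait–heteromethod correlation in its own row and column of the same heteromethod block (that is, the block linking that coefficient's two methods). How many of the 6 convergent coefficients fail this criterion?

2

Checking each validity diagonal entry against its comparison values:
TA (methods 1·2): 0.57 vs {0.37, 0.45} → pass.
TA (methods 1·3): 0.28 vs {0.33, 0.19} → fail.
TA (methods 2·3): 0.40 vs {0.42, 0.28} → fail.
TB (methods 1·2): 0.63 vs {0.45, 0.37} → pass.
TB (methods 1·3): 0.58 vs {0.19, 0.33} → pass.
TB (methods 2·3): 0.64 vs {0.28, 0.42} → pass.
2 of 6 fail.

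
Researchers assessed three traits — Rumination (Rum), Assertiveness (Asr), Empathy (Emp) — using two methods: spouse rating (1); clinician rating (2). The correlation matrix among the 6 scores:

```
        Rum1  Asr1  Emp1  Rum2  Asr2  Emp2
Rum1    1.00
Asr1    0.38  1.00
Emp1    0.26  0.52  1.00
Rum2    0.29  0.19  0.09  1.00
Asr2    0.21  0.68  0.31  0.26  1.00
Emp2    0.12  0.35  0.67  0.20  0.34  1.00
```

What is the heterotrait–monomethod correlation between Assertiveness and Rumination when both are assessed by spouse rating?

0.38

Different traits, same method: r(Asr1, Rum1) = 0.38.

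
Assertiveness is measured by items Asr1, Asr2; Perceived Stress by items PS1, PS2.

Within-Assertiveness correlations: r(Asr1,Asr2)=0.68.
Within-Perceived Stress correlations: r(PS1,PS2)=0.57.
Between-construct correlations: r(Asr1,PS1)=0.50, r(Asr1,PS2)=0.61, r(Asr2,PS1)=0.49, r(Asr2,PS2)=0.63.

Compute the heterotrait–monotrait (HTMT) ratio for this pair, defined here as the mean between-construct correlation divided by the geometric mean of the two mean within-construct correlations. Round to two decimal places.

0.90

Between-construct mean = 2.23/4 = 0.5575.
Mean within-Asr = 0.68/1 = 0.6800; mean within-PS = 0.57/1 = 0.5700.
Geometric mean = √(0.6800 × 0.5700) = 0.6226.
HTMT = 0.5575 / 0.6226 = 0.90.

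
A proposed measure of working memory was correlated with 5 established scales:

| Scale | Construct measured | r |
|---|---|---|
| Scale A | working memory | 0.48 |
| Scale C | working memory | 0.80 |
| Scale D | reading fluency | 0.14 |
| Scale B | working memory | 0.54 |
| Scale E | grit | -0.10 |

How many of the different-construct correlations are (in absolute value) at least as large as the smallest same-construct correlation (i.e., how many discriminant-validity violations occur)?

Convergent (same construct = working memory): Scale A, Scale C, Scale B.
Smallest convergent = 0.48. Discriminant |r|: 0.14, 0.10; count ≥ 0.48 → 0.

0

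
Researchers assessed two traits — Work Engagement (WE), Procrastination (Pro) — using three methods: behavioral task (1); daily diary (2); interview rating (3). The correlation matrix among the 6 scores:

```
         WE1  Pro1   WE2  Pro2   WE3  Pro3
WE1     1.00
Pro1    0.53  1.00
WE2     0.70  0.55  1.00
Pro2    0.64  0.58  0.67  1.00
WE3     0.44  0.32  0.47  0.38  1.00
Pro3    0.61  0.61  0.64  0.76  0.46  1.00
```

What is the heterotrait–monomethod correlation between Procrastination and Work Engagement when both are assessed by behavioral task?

Different traits, same method: r(Pro1, WE1) = 0.53.

0.53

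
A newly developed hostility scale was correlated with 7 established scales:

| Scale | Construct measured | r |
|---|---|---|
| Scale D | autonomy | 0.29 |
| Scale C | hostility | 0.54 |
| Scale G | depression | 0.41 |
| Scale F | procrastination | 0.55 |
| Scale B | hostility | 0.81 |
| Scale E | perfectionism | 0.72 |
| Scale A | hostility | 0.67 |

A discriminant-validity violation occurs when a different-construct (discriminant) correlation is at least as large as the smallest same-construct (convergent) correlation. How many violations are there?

Convergent (same construct = hostility): Scale C, Scale B, Scale A.
Smallest convergent = 0.54. Discriminant values: 0.29, 0.41, 0.55, 0.72; count ≥ 0.54 → 2.

2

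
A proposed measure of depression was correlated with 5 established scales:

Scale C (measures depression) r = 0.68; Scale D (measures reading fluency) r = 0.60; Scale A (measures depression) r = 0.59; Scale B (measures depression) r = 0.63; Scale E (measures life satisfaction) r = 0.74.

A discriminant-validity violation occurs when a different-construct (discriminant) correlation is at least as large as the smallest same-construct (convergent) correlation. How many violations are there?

Convergent (same construct = depression): Scale C, Scale A, Scale B.
Smallest convergent = 0.59. Discriminant values: 0.60, 0.74; count ≥ 0.59 → 2.

2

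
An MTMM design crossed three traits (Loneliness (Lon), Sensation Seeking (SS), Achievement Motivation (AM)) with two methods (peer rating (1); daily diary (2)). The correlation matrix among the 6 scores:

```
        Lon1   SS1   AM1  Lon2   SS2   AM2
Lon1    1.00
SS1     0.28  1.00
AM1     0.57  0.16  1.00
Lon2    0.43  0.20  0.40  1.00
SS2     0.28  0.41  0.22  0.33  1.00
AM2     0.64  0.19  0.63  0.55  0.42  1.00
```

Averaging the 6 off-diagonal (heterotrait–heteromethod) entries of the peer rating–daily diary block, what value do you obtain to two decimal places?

HTHM values (method 1 × method 2): 0.28, 0.64, 0.20, 0.19, 0.40, 0.22; mean = 1.93/6 = 0.32.

0.32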